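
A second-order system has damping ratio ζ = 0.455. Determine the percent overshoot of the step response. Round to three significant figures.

For an underdamped second-order system, %OS = 100·exp(−πζ/√(1−ζ²)).
πζ/√(1−ζ²) = π·0.455/√(1−0.207) = 1.605, so %OS = 100·e^(−1.605) = 20.1%.

%OS ≈ 20.1%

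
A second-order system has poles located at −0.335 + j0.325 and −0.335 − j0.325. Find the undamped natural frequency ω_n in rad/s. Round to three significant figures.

|pole| = ω_n = √(0.335² + 0.325²) = 0.467 rad/s; ζ = cos θ = σ/ω_n = 0.718.

ω_n ≈ 0.467 rad/s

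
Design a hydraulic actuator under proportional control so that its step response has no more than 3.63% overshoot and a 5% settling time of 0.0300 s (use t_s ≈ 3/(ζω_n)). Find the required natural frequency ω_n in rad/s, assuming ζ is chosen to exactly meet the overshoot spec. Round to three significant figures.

ω_n ≈ 138 rad/s

Inverting the overshoot relation: ζ = |ln 0.0363|/√(π² + ln²0.0363) = 0.726.
Then ω_n = 3/(ζ t_s) = 3/(0.726 × 0.0300) = 138 rad/s.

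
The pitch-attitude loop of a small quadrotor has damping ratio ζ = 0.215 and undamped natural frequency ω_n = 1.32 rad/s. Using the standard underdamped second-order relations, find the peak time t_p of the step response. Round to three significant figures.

The damped frequency is ω_d = ω_n√(1−ζ²) = 1.32·√(1−0.0462) = 1.29 rad/s.
Peak time t_p = π/ω_d = π/1.29 = 2.44 s.

t_p ≈ 2.44 s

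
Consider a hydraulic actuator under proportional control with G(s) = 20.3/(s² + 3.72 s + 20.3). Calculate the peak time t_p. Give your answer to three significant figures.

t_p ≈ 0.766 s

Comparing the denominator to s² + 2ζω_n s + ω_n²: ω_n = √20.3 = 4.51 rad/s, and 2ζω_n = 3.72 so ζ = 3.72/(2·4.51) = 0.413.
ω_d = 4.51·√(1 − 0.413²) = 4.10 rad/s. Then t_p = π/ω_d = 0.766 s.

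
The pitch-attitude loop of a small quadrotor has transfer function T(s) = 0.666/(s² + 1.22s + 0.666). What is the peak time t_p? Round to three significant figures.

Matching coefficients with s² + 2ζω_n s + ω_n² gives ω_n² = 0.666 ⇒ ω_n = 0.816 rad/s, and ζ = 1.22/(2ω_n) = 0.747.
ω_d = 0.816·√(1 − 0.747²) = 0.542 rad/s. Then t_p = π/ω_d = 5.79 s.

t_p ≈ 5.79 s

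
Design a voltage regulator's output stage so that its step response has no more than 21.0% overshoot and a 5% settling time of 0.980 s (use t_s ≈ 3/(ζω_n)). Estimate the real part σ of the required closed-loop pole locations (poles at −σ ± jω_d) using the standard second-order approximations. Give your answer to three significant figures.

The settling-time spec alone fixes σ = ζω_n = 3/t_s = 3/0.980 = 3.06.
(Overshoot then fixes ζ = 0.445 and hence ω_d = σ·√(1−ζ²)/ζ = 6.16 rad/s.)

σ ≈ 3.06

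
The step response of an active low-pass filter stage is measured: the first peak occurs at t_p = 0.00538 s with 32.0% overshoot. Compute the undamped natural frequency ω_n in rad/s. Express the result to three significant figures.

ω_n ≈ 621 rad/s

ζ from %OS: ζ = |ln 0.320|/√(π²+ln²0.320) = 0.341.
t_p = π/ω_d ⇒ ω_d = 584 rad/s; then ω_n = ω_d/√(1−ζ²) = 621 rad/s.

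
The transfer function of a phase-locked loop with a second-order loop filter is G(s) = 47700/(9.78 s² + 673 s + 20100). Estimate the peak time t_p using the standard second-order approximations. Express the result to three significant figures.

Dividing through by 9.78: denominator becomes s² + 68.81 s + 2055.
So ω_n = √2055 = 45.3 rad/s and ζ = 68.81/(2·45.3) = 0.759.
ω_d = ω_n√(1−ζ²) = 29.5 rad/s. t_p = π/ω_d = 0.106 s.

t_p ≈ 0.106 s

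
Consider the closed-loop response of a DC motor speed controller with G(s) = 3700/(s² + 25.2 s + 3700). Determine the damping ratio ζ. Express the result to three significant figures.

ζ ≈ 0.207

Matching coefficients with s² + 2ζω_n s + ω_n² gives ω_n² = 3700 ⇒ ω_n = 60.8 rad/s, and ζ = 25.2/(2ω_n) = 0.207.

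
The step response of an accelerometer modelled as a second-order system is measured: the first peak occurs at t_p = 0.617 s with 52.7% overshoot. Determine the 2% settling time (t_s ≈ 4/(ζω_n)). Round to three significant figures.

The overshoot fixes ζ = −ln(OS)/√(π²+ln²(OS)) = 0.200.
From t_p = π/ω_d, ω_d = π/0.617 = 5.09 rad/s, so ω_n = ω_d/√(1−ζ²) = 5.20 rad/s.
t_s ≈ 4/(ζω_n) = 4/(0.200·5.20) = 3.85 s.

t_s ≈ 3.85 s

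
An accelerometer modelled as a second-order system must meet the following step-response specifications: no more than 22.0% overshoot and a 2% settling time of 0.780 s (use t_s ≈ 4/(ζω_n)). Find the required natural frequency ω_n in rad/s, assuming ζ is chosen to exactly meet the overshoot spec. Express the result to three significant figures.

ω_n ≈ 11.8 rad/s

ζ = −ln(OS)/√(π² + (ln OS)²). With OS = 0.220, ln OS = −1.514 and ζ = 1.514/3.487 = 0.434.
From t_s ≈ 4/(ζω_n): ω_n = 4/(ζ·t_s) = 4/(0.434·0.780) = 11.8 rad/s.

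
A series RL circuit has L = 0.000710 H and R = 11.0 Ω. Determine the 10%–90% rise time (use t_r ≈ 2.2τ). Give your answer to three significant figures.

τ = L/R = 0.000710/11.0 = 0.0000645 s.
t_r ≈ 2.2τ = 0.000142 s.

t_r ≈ 0.000142 s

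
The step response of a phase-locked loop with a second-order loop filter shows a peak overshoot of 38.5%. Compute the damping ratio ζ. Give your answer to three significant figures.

Inverting the overshoot relation: ζ = |ln 0.385|/√(π² + ln²0.385) = 0.291.

ζ ≈ 0.291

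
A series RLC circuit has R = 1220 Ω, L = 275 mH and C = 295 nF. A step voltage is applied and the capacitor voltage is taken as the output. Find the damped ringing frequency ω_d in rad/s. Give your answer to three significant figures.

ω_d ≈ 2720 rad/s

For a series RLC circuit (capacitor voltage as output), ω_n = 1/√(LC) = 1/√(275 mH · 295 nF) = 3510 rad/s.
ζ = (R/2)·√(C/L) = (1220/2)·√(295 nF/275 mH) = 0.632.
ω_d = 3510·√(1 − 0.632²) = 2720 rad/s.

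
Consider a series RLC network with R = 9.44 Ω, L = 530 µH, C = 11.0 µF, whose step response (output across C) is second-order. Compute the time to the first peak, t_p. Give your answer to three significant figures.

t_p ≈ 0.000327 s

For a series RLC circuit (capacitor voltage as output), ω_n = 1/√(LC) = 1/√(530 µH · 11.0 µF) = 13100 rad/s.
ζ = (R/2)·√(C/L) = (9.44/2)·√(11.0 µF/530 µH) = 0.680.
ω_d = 13100·√(1 − 0.680²) = 9600 rad/s. t_p = π/ω_d = 0.000327 s.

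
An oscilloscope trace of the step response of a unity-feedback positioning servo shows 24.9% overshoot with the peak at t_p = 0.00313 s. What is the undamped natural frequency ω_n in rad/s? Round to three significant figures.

ω_n ≈ 1100 rad/s

ζ from %OS: ζ = |ln 0.249|/√(π²+ln²0.249) = 0.405.
t_p = π/ω_d ⇒ ω_d = 1000 rad/s; then ω_n = ω_d/√(1−ζ²) = 1100 rad/s.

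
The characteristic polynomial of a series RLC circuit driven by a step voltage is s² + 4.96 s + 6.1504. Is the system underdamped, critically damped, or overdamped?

a² − 4b = 4.96² − 4·6.1504 = 0 (repeated real root); the system is critically damped.

critically damped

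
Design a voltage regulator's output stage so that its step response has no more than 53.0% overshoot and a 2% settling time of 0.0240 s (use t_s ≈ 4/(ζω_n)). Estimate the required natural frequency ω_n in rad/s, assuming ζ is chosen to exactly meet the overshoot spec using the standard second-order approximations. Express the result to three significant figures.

ω_n ≈ 841 rad/s

From %OS = 100·exp(−πζ/√(1−ζ²)), invert to get ζ = −ln(OS)/√(π² + ln²(OS)) with OS = 0.530.
−ln 0.530 = 0.6349, so ζ = 0.6349/√(π² + 0.4031) = 0.198.
From t_s ≈ 4/(ζω_n): ω_n = 4/(ζ·t_s) = 4/(0.198·0.0240) = 841 rad/s.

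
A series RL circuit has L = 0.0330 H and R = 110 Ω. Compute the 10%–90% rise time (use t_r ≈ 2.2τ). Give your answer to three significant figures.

t_r ≈ 0.000660 s

τ = L/R = 0.0330/110 = 0.000300 s.
t_r ≈ 2.2τ = 0.000660 s.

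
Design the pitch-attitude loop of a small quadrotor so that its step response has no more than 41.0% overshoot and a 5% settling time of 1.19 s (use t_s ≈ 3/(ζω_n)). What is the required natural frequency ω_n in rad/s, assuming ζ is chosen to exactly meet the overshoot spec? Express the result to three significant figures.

Inverting the overshoot relation: ζ = |ln 0.410|/√(π² + ln²0.410) = 0.273.
Then ω_n = 3/(ζ t_s) = 3/(0.273 × 1.19) = 9.23 rad/s.

ω_n ≈ 9.23 rad/s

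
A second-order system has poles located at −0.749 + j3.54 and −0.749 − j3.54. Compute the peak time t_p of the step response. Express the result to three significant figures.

t_p ≈ 0.887 s

t_p = π/ω_d with ω_d = 3.54 (the imaginary part), so t_p = 0.887 s.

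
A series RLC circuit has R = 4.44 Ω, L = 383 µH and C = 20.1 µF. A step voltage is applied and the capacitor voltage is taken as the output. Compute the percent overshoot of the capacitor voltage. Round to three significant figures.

%OS ≈ 15.6%

For a series RLC circuit (capacitor voltage as output), ω_n = 1/√(LC) = 1/√(383 µH · 20.1 µF) = 11400 rad/s.
ζ = (R/2)·√(C/L) = (4.44/2)·√(20.1 µF/383 µH) = 0.509.
%OS = 100·exp(−πζ/√(1−ζ²)) = 15.6%.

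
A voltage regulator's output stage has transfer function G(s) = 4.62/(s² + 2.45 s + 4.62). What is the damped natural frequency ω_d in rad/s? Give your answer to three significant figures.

ω_n = √4.62 = 2.15 rad/s; ζ = 2.45/(2·2.15) = 0.570.
ω_d = 2.15·√(1 − 0.570²) = 1.77 rad/s.

ω_d ≈ 1.77 rad/s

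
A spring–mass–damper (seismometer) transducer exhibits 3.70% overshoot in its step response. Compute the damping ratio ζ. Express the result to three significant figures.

From %OS = 100·exp(−πζ/√(1−ζ²)), invert to get ζ = −ln(OS)/√(π² + ln²(OS)) with OS = 0.0370.
−ln 0.0370 = 3.297, so ζ = 3.297/√(π² + 10.87) = 0.724.

ζ ≈ 0.724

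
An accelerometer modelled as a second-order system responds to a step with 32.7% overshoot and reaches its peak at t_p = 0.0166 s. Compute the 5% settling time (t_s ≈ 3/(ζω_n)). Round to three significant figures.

t_s ≈ 0.0446 s

The overshoot fixes ζ = −ln(OS)/√(π²+ln²(OS)) = 0.335.
t_p = π/ω_d ⇒ ω_d = 189 rad/s; then ω_n = ω_d/√(1−ζ²) = 201 rad/s.
t_s ≈ 3/(ζω_n) = 3/(0.335·201) = 0.0446 s.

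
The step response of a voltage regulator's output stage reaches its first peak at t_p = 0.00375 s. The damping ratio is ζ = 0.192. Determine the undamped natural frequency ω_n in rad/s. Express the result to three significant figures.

Peak time t_p = π/ω_d, so ω_d = π/t_p = π/0.00375 = 838 rad/s.
ω_n = ω_d/√(1−ζ²) = 838/√0.963 = 854 rad/s.

ω_n ≈ 854 rad/s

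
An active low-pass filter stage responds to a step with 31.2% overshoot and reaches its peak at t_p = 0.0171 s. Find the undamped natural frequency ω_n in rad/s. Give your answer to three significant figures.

ω_n ≈ 196 rad/s

From the overshoot, ζ = −ln(OS)/√(π²+ln²(OS)) = 0.348.
From t_p = π/ω_d, ω_d = π/0.0171 = 184 rad/s, so ω_n = ω_d/√(1−ζ²) = 196 rad/s.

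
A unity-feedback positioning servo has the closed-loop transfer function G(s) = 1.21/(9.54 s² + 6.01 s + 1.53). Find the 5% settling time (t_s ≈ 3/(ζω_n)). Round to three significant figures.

t_s ≈ 9.52 s

Dividing through by 9.54: denominator becomes s² + 0.6300 s + 0.1604.
So ω_n = √0.1604 = 0.400 rad/s and ζ = 0.6300/(2·0.400) = 0.787.
t_s ≈ 3/(ζω_n) = 9.52 s.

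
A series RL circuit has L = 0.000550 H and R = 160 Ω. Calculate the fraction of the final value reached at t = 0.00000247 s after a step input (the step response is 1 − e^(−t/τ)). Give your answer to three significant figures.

y/y_∞ ≈ 0.513

τ = L/R = 0.000550/160 = 0.00000344 s.
y(t)/y_∞ = 1 − e^(−t/τ) = 1 − e^(−0.00000247/0.00000344) = 1 − e^(−0.719) = 0.513.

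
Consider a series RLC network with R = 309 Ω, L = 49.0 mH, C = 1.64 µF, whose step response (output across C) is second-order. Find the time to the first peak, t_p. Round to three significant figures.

t_p ≈ 0.00199 s

For a series RLC circuit (capacitor voltage as output), ω_n = 1/√(LC) = 1/√(49.0 mH · 1.64 µF) = 3530 rad/s.
ζ = (R/2)·√(C/L) = (309/2)·√(1.64 µF/49.0 mH) = 0.894.
ω_d = ω_n√(1−ζ²) = 1580 rad/s. t_p = π/ω_d = 0.00199 s.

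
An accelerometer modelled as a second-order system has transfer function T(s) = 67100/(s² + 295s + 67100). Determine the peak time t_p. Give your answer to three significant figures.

Matching coefficients with s² + 2ζω_n s + ω_n² gives ω_n² = 67100 ⇒ ω_n = 259 rad/s, and ζ = 295/(2ω_n) = 0.569.
ω_d = 259·√(1 − 0.569²) = 213 rad/s. Then t_p = π/ω_d = 0.0148 s.

t_p ≈ 0.0148 s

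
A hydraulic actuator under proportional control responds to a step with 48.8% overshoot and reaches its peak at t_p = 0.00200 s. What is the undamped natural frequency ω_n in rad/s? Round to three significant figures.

From the overshoot, ζ = −ln(OS)/√(π²+ln²(OS)) = 0.223.
t_p = π/ω_d ⇒ ω_d = 1570 rad/s; then ω_n = ω_d/√(1−ζ²) = 1610 rad/s.

ω_n ≈ 1610 rad/s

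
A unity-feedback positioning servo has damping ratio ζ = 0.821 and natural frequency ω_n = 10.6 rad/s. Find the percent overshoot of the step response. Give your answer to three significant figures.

%OS ≈ 1.09%

For an underdamped second-order system, %OS = 100·exp(−πζ/√(1−ζ²)).
πζ/√(1−ζ²) = π·0.821/√(1−0.674) = 4.518, so %OS = 100·e^(−4.518) = 1.09%.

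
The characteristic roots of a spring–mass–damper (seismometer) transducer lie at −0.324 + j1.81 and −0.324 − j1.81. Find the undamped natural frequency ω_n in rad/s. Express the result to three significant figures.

ω_n ≈ 1.84 rad/s

|pole| = ω_n = √(0.324² + 1.81²) = 1.84 rad/s; ζ = cos θ = σ/ω_n = 0.176.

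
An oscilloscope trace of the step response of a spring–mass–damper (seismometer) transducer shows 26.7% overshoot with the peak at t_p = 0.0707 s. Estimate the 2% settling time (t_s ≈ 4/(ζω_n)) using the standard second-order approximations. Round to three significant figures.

From the overshoot, ζ = −ln(OS)/√(π²+ln²(OS)) = 0.387.
t_p = π/ω_d ⇒ ω_d = 44.4 rad/s; then ω_n = ω_d/√(1−ζ²) = 48.2 rad/s.
t_s ≈ 4/(ζω_n) = 4/(0.387·48.2) = 0.214 s.

t_s ≈ 0.214 s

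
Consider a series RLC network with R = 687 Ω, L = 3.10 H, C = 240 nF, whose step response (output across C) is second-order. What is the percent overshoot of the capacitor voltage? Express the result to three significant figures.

For a series RLC circuit (capacitor voltage as output), ω_n = 1/√(LC) = 1/√(3.10 H · 240 nF) = 1160 rad/s.
ζ = (R/2)·√(C/L) = (687/2)·√(240 nF/3.10 H) = 0.0956.
%OS = 100 e^{−πζ/√(1−ζ²)} with ζ = 0.0956 gives 74.0%.

%OS ≈ 74.0%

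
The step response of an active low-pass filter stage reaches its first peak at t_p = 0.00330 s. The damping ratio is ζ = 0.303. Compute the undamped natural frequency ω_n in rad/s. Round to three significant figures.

Peak time t_p = π/ω_d, so ω_d = π/t_p = π/0.00330 = 952 rad/s.
ω_n = ω_d/√(1−ζ²) = 952/√0.908 = 999 rad/s.

ω_n ≈ 999 rad/s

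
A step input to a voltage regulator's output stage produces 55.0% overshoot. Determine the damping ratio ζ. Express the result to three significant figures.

ζ ≈ 0.187

From %OS = 100·exp(−πζ/√(1−ζ²)), invert to get ζ = −ln(OS)/√(π² + ln²(OS)) with OS = 0.550.
−ln 0.550 = 0.5978, so ζ = 0.5978/√(π² + 0.3574) = 0.187.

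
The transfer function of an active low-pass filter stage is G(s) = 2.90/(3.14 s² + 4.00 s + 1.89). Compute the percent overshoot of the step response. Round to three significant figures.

Dividing through by 3.14: denominator becomes s² + 1.274 s + 0.6019.
So ω_n = √0.6019 = 0.776 rad/s and ζ = 1.274/(2·0.776) = 0.821.
Overshoot: exp(−π·0.821/√(1−0.821²)) = 0.0109, i.e. 1.09%.

%OS ≈ 1.09%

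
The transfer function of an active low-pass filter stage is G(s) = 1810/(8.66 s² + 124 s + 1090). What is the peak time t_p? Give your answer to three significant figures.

t_p ≈ 0.364 s

Dividing through by 8.66: denominator becomes s² + 14.32 s + 125.9.
So ω_n = √125.9 = 11.2 rad/s and ζ = 14.32/(2·11.2) = 0.638.
ω_d = ω_n√(1−ζ²) = 8.64 rad/s. t_p = π/ω_d = 0.364 s.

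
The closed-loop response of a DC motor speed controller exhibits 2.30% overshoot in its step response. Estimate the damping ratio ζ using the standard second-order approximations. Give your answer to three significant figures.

From %OS = 100·exp(−πζ/√(1−ζ²)), invert to get ζ = −ln(OS)/√(π² + ln²(OS)) with OS = 0.0230.
−ln 0.0230 = 3.772, so ζ = 3.772/√(π² + 14.23) = 0.768.

ζ ≈ 0.768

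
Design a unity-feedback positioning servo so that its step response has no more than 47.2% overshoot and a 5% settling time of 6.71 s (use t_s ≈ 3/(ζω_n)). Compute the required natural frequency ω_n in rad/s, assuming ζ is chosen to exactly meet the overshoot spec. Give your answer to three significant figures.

ω_n ≈ 1.92 rad/s

From %OS = 100·exp(−πζ/√(1−ζ²)), invert to get ζ = −ln(OS)/√(π² + ln²(OS)) with OS = 0.472.
−ln 0.472 = 0.7508, so ζ = 0.7508/√(π² + 0.5637) = 0.232.
Then ω_n = 3/(ζ t_s) = 3/(0.232 × 6.71) = 1.92 rad/s.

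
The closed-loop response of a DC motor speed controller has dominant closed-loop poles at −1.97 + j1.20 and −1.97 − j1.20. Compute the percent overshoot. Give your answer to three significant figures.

%OS ≈ 0.576%

|pole| = ω_n = √(1.97² + 1.20²) = 2.31 rad/s; ζ = cos θ = σ/ω_n = 0.854.
Overshoot: exp(−π·0.854/√(1−0.854²)) = 0.00576, i.e. 0.576%.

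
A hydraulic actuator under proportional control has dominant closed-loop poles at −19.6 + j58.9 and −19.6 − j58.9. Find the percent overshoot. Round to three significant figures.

With σ = 19.6, ω_d = 58.9: ω_n = √(σ²+ω_d²) = 62.1 rad/s, ζ = σ/ω_n = 0.316.
%OS = 100 e^{−πζ/√(1−ζ²)} with ζ = 0.316 gives 35.2%.

%OS ≈ 35.2%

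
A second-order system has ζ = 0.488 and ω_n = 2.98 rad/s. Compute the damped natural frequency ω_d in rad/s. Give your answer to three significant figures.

ω_d = ω_n√(1−ζ²) = 2.98·√0.762 = 2.60 rad/s.

ω_d ≈ 2.60 rad/s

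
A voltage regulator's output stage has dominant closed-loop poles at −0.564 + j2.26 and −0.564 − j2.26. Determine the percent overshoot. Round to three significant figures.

%OS ≈ 45.7%

|pole| = ω_n = √(0.564² + 2.26²) = 2.33 rad/s; ζ = cos θ = σ/ω_n = 0.242.
Overshoot: exp(−π·0.242/√(1−0.242²)) = 0.457, i.e. 45.7%.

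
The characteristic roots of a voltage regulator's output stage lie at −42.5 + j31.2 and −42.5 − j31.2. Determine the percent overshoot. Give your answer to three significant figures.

With σ = 42.5, ω_d = 31.2: ω_n = √(σ²+ω_d²) = 52.7 rad/s, ζ = σ/ω_n = 0.806.
%OS = 100·exp(−πζ/√(1−ζ²)) = 1.39%.

%OS ≈ 1.39%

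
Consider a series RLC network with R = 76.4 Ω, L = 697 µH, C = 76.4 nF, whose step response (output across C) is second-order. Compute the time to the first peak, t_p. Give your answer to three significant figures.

t_p ≈ 0.0000250 s

For a series RLC circuit (capacitor voltage as output), ω_n = 1/√(LC) = 1/√(697 µH · 76.4 nF) = 137000 rad/s.
ζ = (R/2)·√(C/L) = (76.4/2)·√(76.4 nF/697 µH) = 0.400.
ω_d = ω_n√(1−ζ²) = 126000 rad/s. t_p = π/ω_d = 0.0000250 s.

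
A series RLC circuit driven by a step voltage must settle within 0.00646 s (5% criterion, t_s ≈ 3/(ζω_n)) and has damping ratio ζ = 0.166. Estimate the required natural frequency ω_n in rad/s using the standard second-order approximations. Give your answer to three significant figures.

Rearranging t_s ≈ 3/(ζω_n) gives ω_n = 3/(ζ·t_s) = 3/(0.166 × 0.00646) = 2800 rad/s.

ω_n ≈ 2800 rad/s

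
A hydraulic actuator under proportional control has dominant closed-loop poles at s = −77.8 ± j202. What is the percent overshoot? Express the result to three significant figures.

%OS ≈ 29.8%

|pole| = ω_n = √(77.8² + 202²) = 216 rad/s; ζ = cos θ = σ/ω_n = 0.359.
%OS = 100·exp(−πζ/√(1−ζ²)) = 29.8%.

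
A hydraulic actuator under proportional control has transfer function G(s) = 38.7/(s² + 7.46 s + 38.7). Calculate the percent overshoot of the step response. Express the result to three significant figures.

ω_n = √38.7 = 6.22 rad/s; ζ = 7.46/(2·6.22) = 0.600.
%OS = 100 e^{−πζ/√(1−ζ²)} with ζ = 0.600 gives 9.50%.

%OS ≈ 9.50%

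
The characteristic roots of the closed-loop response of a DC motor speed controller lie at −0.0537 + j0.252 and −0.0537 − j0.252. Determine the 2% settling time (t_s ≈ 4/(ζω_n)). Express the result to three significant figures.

For poles at −σ ± jω_d, ζω_n = σ = 0.0537, so t_s ≈ 4/σ = 74.5 s.

t_s ≈ 74.5 s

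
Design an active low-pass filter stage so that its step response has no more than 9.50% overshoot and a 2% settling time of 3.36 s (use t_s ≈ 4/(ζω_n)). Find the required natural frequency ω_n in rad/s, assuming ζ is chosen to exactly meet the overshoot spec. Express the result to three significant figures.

ω_n ≈ 1.99 rad/s

ζ = −ln(OS)/√(π² + (ln OS)²). With OS = 0.0950, ln OS = −2.354 and ζ = 2.354/3.926 = 0.600.
From t_s ≈ 4/(ζω_n): ω_n = 4/(ζ·t_s) = 4/(0.600·3.36) = 1.99 rad/s.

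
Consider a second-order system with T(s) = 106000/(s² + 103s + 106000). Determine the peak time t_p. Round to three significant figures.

Comparing the denominator to s² + 2ζω_n s + ω_n²: ω_n = √106000 = 326 rad/s, and 2ζω_n = 103 so ζ = 103/(2·326) = 0.158.
ω_d = 326·√(1 − 0.158²) = 321 rad/s. Then t_p = π/ω_d = 0.00977 s.

t_p ≈ 0.00977 s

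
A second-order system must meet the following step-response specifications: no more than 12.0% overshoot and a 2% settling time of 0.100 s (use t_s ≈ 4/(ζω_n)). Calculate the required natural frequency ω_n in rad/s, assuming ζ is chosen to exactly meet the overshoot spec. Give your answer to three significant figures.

ζ = −ln(OS)/√(π² + (ln OS)²). With OS = 0.120, ln OS = −2.120 and ζ = 2.120/3.790 = 0.559.
From t_s ≈ 4/(ζω_n): ω_n = 4/(ζ·t_s) = 4/(0.559·0.100) = 71.5 rad/s.

ω_n ≈ 71.5 rad/s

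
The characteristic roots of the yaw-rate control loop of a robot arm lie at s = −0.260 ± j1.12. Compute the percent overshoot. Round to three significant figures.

With σ = 0.260, ω_d = 1.12: ω_n = √(σ²+ω_d²) = 1.15 rad/s, ζ = σ/ω_n = 0.226.
Overshoot: exp(−π·0.226/√(1−0.226²)) = 0.482, i.e. 48.2%.

%OS ≈ 48.2%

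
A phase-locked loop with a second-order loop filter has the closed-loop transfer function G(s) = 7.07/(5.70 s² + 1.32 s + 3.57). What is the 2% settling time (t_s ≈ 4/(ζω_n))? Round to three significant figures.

Dividing through by 5.70: denominator becomes s² + 0.2316 s + 0.6263.
So ω_n = √0.6263 = 0.791 rad/s and ζ = 0.2316/(2·0.791) = 0.146.
t_s ≈ 4/(ζω_n) = 34.5 s.

t_s ≈ 34.5 s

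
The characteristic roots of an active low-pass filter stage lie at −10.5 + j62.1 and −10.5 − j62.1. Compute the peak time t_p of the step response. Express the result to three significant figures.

t_p ≈ 0.0506 s

t_p = π/ω_d with ω_d = 62.1 (the imaginary part), so t_p = 0.0506 s.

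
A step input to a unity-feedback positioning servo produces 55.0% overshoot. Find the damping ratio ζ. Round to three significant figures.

ζ = −ln(OS)/√(π² + (ln OS)²). With OS = 0.550, ln OS = −0.5978 and ζ = 0.5978/3.198 = 0.187.

ζ ≈ 0.187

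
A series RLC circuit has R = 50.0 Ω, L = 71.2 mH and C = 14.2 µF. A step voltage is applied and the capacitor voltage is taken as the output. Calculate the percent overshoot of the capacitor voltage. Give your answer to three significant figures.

%OS ≈ 30.6%

For a series RLC circuit (capacitor voltage as output), ω_n = 1/√(LC) = 1/√(71.2 mH · 14.2 µF) = 995 rad/s.
ζ = (R/2)·√(C/L) = (50.0/2)·√(14.2 µF/71.2 mH) = 0.353.
Overshoot: exp(−π·0.353/√(1−0.353²)) = 0.306, i.e. 30.6%.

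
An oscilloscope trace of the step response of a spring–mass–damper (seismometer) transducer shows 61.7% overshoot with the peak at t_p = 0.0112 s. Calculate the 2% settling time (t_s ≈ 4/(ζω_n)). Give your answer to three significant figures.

From the overshoot, ζ = −ln(OS)/√(π²+ln²(OS)) = 0.152.
t_p = π/ω_d ⇒ ω_d = 280 rad/s; then ω_n = ω_d/√(1−ζ²) = 284 rad/s.
t_s ≈ 4/(ζω_n) = 4/(0.152·284) = 0.0928 s.

t_s ≈ 0.0928 s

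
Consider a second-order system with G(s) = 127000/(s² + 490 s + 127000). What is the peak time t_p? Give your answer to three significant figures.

t_p ≈ 0.0121 s

Comparing the denominator to s² + 2ζω_n s + ω_n²: ω_n = √127000 = 356 rad/s, and 2ζω_n = 490 so ζ = 490/(2·356) = 0.687.
ω_d = ω_n√(1−ζ²) = 259 rad/s. Then t_p = π/ω_d = 0.0121 s.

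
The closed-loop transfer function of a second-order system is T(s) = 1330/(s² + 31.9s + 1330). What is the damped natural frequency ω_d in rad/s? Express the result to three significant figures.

ω_d ≈ 32.8 rad/s

Comparing the denominator to s² + 2ζω_n s + ω_n²: ω_n = √1330 = 36.5 rad/s, and 2ζω_n = 31.9 so ζ = 31.9/(2·36.5) = 0.437.
ω_d = 36.5·√(1 − 0.437²) = 32.8 rad/s.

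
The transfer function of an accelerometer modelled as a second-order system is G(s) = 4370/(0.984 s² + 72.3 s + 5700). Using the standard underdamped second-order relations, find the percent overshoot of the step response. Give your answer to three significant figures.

Dividing through by 0.984: denominator becomes s² + 73.48 s + 5793.
So ω_n = √5793 = 76.1 rad/s and ζ = 73.48/(2·76.1) = 0.483.
%OS = 100·exp(−πζ/√(1−ζ²)) = 17.7%.

%OS ≈ 17.7%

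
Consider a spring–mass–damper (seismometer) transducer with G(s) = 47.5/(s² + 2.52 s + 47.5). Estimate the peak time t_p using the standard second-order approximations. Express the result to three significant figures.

t_p ≈ 0.464 s

ω_n = √47.5 = 6.89 rad/s; ζ = 2.52/(2·6.89) = 0.183.
ω_d = ω_n√(1−ζ²) = 6.78 rad/s. Then t_p = π/ω_d = 0.464 s.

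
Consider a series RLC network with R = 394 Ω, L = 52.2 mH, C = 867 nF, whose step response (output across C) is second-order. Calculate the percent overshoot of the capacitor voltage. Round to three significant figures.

%OS ≈ 1.45%

For a series RLC circuit (capacitor voltage as output), ω_n = 1/√(LC) = 1/√(52.2 mH · 867 nF) = 4700 rad/s.
ζ = (R/2)·√(C/L) = (394/2)·√(867 nF/52.2 mH) = 0.803.
Overshoot: exp(−π·0.803/√(1−0.803²)) = 0.0145, i.e. 1.45%.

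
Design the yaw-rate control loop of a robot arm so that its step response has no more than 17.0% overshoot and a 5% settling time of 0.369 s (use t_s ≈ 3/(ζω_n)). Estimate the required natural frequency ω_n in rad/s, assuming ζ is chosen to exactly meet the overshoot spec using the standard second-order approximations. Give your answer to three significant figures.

From %OS = 100·exp(−πζ/√(1−ζ²)), invert to get ζ = −ln(OS)/√(π² + ln²(OS)) with OS = 0.170.
−ln 0.170 = 1.772, so ζ = 1.772/√(π² + 3.140) = 0.491.
Then ω_n = 3/(ζ t_s) = 3/(0.491 × 0.369) = 16.5 rad/s.

ω_n ≈ 16.5 rad/s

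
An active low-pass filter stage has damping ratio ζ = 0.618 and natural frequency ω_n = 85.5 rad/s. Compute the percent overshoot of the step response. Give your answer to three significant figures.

%OS ≈ 8.46%

For an underdamped second-order system, %OS = 100·exp(−πζ/√(1−ζ²)).
πζ/√(1−ζ²) = π·0.618/√(1−0.382) = 2.470, so %OS = 100·e^(−2.470) = 8.46%.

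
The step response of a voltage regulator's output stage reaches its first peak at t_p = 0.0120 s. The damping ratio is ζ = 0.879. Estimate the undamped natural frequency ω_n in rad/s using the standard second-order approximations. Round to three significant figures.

ω_n ≈ 549 rad/s

Peak time t_p = π/ω_d, so ω_d = π/t_p = π/0.0120 = 262 rad/s.
ω_n = ω_d/√(1−ζ²) = 262/√0.227 = 549 rad/s.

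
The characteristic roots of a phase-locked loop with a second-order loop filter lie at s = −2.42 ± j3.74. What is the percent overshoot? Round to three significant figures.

%OS ≈ 13.1%

With σ = 2.42, ω_d = 3.74: ω_n = √(σ²+ω_d²) = 4.45 rad/s, ζ = σ/ω_n = 0.543.
%OS = 100 e^{−πζ/√(1−ζ²)} with ζ = 0.543 gives 13.1%.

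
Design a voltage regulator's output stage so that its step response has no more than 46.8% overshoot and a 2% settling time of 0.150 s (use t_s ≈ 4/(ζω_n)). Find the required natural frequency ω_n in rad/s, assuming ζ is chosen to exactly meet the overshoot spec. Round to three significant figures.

ω_n ≈ 114 rad/s

Inverting the overshoot relation: ζ = |ln 0.468|/√(π² + ln²0.468) = 0.235.
From t_s ≈ 4/(ζω_n): ω_n = 4/(ζ·t_s) = 4/(0.235·0.150) = 114 rad/s.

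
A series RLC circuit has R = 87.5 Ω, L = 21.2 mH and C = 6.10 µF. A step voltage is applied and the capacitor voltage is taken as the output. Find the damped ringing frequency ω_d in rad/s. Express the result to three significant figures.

ω_d ≈ 1860 rad/s

For a series RLC circuit (capacitor voltage as output), ω_n = 1/√(LC) = 1/√(21.2 mH · 6.10 µF) = 2780 rad/s.
ζ = (R/2)·√(C/L) = (87.5/2)·√(6.10 µF/21.2 mH) = 0.742.
The damped frequency ω_d = ω_n√(1−ζ²) = 1860 rad/s.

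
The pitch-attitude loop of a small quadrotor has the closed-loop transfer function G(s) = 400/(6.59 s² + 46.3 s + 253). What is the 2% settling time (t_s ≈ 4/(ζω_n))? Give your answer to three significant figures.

t_s ≈ 1.14 s

Dividing through by 6.59: denominator becomes s² + 7.026 s + 38.39.
So ω_n = √38.39 = 6.20 rad/s and ζ = 7.026/(2·6.20) = 0.567.
t_s ≈ 4/(ζω_n) = 1.14 s.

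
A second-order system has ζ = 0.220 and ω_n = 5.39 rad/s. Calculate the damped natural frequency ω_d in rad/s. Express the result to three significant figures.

ω_d ≈ 5.26 rad/s

ω_d = ω_n√(1−ζ²) = 5.39·√0.952 = 5.26 rad/s.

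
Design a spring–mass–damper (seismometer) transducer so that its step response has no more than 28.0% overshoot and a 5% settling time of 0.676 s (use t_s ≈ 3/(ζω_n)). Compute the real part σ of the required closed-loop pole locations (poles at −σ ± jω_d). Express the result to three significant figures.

σ ≈ 4.44

The settling-time spec alone fixes σ = ζω_n = 3/t_s = 3/0.676 = 4.44.
(Overshoot then fixes ζ = 0.376 and hence ω_d = σ·√(1−ζ²)/ζ = 11.0 rad/s.)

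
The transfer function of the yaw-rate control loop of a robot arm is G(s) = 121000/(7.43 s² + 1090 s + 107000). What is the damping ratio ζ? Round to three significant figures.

ζ ≈ 0.611

Dividing through by 7.43: denominator becomes s² + 146.7 s + 14400.
So ω_n = √14400 = 120 rad/s and ζ = 146.7/(2·120) = 0.611.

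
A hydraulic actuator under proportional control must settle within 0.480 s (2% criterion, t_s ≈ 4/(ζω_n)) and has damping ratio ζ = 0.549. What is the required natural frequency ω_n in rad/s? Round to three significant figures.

Rearranging t_s ≈ 4/(ζω_n) gives ω_n = 4/(ζ·t_s) = 4/(0.549 × 0.480) = 15.2 rad/s.

ω_n ≈ 15.2 rad/s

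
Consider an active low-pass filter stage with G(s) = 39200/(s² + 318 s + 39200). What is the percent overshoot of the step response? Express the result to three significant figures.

Comparing the denominator to s² + 2ζω_n s + ω_n²: ω_n = √39200 = 198 rad/s, and 2ζω_n = 318 so ζ = 318/(2·198) = 0.803.
Overshoot: exp(−π·0.803/√(1−0.803²)) = 0.0145, i.e. 1.45%.

%OS ≈ 1.45%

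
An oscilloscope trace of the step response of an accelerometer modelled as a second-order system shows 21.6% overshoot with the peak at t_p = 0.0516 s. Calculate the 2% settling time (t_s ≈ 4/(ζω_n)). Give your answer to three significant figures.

t_s ≈ 0.135 s

The overshoot fixes ζ = −ln(OS)/√(π²+ln²(OS)) = 0.438.
t_p = π/ω_d ⇒ ω_d = 60.9 rad/s; then ω_n = ω_d/√(1−ζ²) = 67.7 rad/s.
t_s ≈ 4/(ζω_n) = 4/(0.438·67.7) = 0.135 s.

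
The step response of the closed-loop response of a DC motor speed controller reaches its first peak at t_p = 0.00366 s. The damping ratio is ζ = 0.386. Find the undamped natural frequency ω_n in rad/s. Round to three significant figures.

ω_n ≈ 930 rad/s

Peak time t_p = π/ω_d, so ω_d = π/t_p = π/0.00366 = 858 rad/s.
ω_n = ω_d/√(1−ζ²) = 858/√0.851 = 930 rad/s.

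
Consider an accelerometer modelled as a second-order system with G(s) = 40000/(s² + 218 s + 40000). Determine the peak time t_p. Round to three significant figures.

Comparing the denominator to s² + 2ζω_n s + ω_n²: ω_n = √40000 = 200 rad/s, and 2ζω_n = 218 so ζ = 218/(2·200) = 0.545.
ω_d = 200·√(1 − 0.545²) = 168 rad/s. Then t_p = π/ω_d = 0.0187 s.

t_p ≈ 0.0187 s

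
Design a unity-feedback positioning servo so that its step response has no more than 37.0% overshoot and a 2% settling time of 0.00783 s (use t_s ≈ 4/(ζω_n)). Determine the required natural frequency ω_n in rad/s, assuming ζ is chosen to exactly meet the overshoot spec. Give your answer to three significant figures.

From %OS = 100·exp(−πζ/√(1−ζ²)), invert to get ζ = −ln(OS)/√(π² + ln²(OS)) with OS = 0.370.
−ln 0.370 = 0.9943, so ζ = 0.9943/√(π² + 0.9885) = 0.302.
Then ω_n = 4/(ζ t_s) = 4/(0.302 × 0.00783) = 1690 rad/s.

ω_n ≈ 1690 rad/s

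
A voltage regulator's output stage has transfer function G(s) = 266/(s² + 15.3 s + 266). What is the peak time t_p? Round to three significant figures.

Matching coefficients with s² + 2ζω_n s + ω_n² gives ω_n² = 266 ⇒ ω_n = 16.3 rad/s, and ζ = 15.3/(2ω_n) = 0.469.
ω_d = ω_n√(1−ζ²) = 14.4 rad/s. Then t_p = π/ω_d = 0.218 s.

t_p ≈ 0.218 s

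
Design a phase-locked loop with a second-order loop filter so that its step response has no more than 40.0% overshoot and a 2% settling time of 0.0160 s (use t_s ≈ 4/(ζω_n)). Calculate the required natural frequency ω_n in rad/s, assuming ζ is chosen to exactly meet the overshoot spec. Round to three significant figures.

ζ = −ln(OS)/√(π² + (ln OS)²). With OS = 0.400, ln OS = −0.9163 and ζ = 0.9163/3.272 = 0.280.
Then ω_n = 4/(ζ t_s) = 4/(0.280 × 0.0160) = 893 rad/s.

ω_n ≈ 893 rad/s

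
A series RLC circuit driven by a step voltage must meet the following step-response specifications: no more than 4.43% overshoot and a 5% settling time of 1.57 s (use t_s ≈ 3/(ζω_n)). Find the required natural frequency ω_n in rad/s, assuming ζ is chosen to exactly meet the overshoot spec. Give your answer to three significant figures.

ζ = −ln(OS)/√(π² + (ln OS)²). With OS = 0.0443, ln OS = −3.117 and ζ = 3.117/4.425 = 0.704.
Then ω_n = 3/(ζ t_s) = 3/(0.704 × 1.57) = 2.71 rad/s.

ω_n ≈ 2.71 rad/s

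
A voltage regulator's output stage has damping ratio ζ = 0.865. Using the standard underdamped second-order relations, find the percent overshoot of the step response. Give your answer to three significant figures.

For an underdamped second-order system, %OS = 100·exp(−πζ/√(1−ζ²)).
πζ/√(1−ζ²) = π·0.865/√(1−0.748) = 5.416, so %OS = 100·e^(−5.416) = 0.445%.

%OS ≈ 0.445%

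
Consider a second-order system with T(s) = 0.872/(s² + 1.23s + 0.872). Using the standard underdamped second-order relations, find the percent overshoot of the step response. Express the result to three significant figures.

%OS ≈ 6.40%

Matching coefficients with s² + 2ζω_n s + ω_n² gives ω_n² = 0.872 ⇒ ω_n = 0.934 rad/s, and ζ = 1.23/(2ω_n) = 0.659.
Overshoot: exp(−π·0.659/√(1−0.659²)) = 0.0640, i.e. 6.40%.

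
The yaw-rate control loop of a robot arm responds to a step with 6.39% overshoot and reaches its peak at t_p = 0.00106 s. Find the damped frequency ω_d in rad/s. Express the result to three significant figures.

t_p = π/ω_d, so ω_d = π/0.00106 = 2960 rad/s.

ω_d ≈ 2960 rad/s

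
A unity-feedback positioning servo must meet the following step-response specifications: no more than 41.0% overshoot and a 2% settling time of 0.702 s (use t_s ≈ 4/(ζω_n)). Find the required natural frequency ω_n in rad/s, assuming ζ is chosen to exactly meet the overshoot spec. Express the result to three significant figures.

ω_n ≈ 20.9 rad/s

From %OS = 100·exp(−πζ/√(1−ζ²)), invert to get ζ = −ln(OS)/√(π² + ln²(OS)) with OS = 0.410.
−ln 0.410 = 0.8916, so ζ = 0.8916/√(π² + 0.7949) = 0.273.
From t_s ≈ 4/(ζω_n): ω_n = 4/(ζ·t_s) = 4/(0.273·0.702) = 20.9 rad/s.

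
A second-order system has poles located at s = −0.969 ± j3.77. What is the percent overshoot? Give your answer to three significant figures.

%OS ≈ 44.6%

The poles are at −σ ± jω_d with σ = 0.969 and ω_d = 3.77, so ω_n = √(σ²+ω_d²) = 3.89 rad/s and ζ = σ/ω_n = 0.249.
Overshoot: exp(−π·0.249/√(1−0.249²)) = 0.446, i.e. 44.6%.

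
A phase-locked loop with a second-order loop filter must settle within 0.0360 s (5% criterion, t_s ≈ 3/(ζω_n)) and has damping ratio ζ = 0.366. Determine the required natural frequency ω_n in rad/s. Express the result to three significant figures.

ω_n ≈ 228 rad/s

Rearranging t_s ≈ 3/(ζω_n) gives ω_n = 3/(ζ·t_s) = 3/(0.366 × 0.0360) = 228 rad/s.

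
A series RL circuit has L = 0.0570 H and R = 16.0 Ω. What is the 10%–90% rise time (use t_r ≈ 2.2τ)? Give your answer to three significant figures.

t_r ≈ 0.00784 s

τ = L/R = 0.0570/16.0 = 0.00356 s.
t_r ≈ 2.2τ = 0.00784 s.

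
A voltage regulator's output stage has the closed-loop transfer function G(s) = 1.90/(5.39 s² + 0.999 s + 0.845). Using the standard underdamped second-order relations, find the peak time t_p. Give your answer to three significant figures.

t_p ≈ 8.16 s

Dividing through by 5.39: denominator becomes s² + 0.1853 s + 0.1568.
So ω_n = √0.1568 = 0.396 rad/s and ζ = 0.1853/(2·0.396) = 0.234.
ω_d = ω_n√(1−ζ²) = 0.385 rad/s. t_p = π/ω_d = 8.16 s.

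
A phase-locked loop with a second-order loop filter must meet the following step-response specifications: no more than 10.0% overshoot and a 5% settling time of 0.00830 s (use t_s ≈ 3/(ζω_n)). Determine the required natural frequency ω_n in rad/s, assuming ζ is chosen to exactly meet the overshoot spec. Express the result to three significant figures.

ω_n ≈ 611 rad/s

ζ = −ln(OS)/√(π² + (ln OS)²). With OS = 0.100, ln OS = −2.303 and ζ = 2.303/3.895 = 0.591.
Then ω_n = 3/(ζ t_s) = 3/(0.591 × 0.00830) = 611 rad/s.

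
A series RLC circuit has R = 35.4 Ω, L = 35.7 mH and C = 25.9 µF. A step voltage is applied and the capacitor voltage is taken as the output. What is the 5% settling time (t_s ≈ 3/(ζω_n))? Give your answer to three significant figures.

For a series RLC circuit (capacitor voltage as output), ω_n = 1/√(LC) = 1/√(35.7 mH · 25.9 µF) = 1040 rad/s.
ζ = (R/2)·√(C/L) = (35.4/2)·√(25.9 µF/35.7 mH) = 0.477.
t_s ≈ 3/(ζω_n) = 0.00605 s.

t_s ≈ 0.00605 s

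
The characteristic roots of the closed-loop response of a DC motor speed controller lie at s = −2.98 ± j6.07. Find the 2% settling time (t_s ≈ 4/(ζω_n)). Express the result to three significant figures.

For poles at −σ ± jω_d, ζω_n = σ = 2.98, so t_s ≈ 4/σ = 1.34 s.

t_s ≈ 1.34 s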